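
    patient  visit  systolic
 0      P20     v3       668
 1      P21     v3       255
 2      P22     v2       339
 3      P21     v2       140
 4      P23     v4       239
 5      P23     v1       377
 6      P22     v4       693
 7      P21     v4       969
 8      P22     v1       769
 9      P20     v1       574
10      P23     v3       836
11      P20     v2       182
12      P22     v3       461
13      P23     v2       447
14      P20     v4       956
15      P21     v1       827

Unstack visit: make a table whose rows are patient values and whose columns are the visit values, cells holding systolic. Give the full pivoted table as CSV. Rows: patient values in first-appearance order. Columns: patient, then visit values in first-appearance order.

patient,v3,v2,v4,v1
P20,668,182,956,574
P21,255,140,969,827
P22,461,339,693,769
P23,836,447,239,377

Columns: patient plus the 4 distinct visit values (v3, v2, v4, v1).
For example, row P20 column v3 takes systolic=668 from the long row (P20, v3).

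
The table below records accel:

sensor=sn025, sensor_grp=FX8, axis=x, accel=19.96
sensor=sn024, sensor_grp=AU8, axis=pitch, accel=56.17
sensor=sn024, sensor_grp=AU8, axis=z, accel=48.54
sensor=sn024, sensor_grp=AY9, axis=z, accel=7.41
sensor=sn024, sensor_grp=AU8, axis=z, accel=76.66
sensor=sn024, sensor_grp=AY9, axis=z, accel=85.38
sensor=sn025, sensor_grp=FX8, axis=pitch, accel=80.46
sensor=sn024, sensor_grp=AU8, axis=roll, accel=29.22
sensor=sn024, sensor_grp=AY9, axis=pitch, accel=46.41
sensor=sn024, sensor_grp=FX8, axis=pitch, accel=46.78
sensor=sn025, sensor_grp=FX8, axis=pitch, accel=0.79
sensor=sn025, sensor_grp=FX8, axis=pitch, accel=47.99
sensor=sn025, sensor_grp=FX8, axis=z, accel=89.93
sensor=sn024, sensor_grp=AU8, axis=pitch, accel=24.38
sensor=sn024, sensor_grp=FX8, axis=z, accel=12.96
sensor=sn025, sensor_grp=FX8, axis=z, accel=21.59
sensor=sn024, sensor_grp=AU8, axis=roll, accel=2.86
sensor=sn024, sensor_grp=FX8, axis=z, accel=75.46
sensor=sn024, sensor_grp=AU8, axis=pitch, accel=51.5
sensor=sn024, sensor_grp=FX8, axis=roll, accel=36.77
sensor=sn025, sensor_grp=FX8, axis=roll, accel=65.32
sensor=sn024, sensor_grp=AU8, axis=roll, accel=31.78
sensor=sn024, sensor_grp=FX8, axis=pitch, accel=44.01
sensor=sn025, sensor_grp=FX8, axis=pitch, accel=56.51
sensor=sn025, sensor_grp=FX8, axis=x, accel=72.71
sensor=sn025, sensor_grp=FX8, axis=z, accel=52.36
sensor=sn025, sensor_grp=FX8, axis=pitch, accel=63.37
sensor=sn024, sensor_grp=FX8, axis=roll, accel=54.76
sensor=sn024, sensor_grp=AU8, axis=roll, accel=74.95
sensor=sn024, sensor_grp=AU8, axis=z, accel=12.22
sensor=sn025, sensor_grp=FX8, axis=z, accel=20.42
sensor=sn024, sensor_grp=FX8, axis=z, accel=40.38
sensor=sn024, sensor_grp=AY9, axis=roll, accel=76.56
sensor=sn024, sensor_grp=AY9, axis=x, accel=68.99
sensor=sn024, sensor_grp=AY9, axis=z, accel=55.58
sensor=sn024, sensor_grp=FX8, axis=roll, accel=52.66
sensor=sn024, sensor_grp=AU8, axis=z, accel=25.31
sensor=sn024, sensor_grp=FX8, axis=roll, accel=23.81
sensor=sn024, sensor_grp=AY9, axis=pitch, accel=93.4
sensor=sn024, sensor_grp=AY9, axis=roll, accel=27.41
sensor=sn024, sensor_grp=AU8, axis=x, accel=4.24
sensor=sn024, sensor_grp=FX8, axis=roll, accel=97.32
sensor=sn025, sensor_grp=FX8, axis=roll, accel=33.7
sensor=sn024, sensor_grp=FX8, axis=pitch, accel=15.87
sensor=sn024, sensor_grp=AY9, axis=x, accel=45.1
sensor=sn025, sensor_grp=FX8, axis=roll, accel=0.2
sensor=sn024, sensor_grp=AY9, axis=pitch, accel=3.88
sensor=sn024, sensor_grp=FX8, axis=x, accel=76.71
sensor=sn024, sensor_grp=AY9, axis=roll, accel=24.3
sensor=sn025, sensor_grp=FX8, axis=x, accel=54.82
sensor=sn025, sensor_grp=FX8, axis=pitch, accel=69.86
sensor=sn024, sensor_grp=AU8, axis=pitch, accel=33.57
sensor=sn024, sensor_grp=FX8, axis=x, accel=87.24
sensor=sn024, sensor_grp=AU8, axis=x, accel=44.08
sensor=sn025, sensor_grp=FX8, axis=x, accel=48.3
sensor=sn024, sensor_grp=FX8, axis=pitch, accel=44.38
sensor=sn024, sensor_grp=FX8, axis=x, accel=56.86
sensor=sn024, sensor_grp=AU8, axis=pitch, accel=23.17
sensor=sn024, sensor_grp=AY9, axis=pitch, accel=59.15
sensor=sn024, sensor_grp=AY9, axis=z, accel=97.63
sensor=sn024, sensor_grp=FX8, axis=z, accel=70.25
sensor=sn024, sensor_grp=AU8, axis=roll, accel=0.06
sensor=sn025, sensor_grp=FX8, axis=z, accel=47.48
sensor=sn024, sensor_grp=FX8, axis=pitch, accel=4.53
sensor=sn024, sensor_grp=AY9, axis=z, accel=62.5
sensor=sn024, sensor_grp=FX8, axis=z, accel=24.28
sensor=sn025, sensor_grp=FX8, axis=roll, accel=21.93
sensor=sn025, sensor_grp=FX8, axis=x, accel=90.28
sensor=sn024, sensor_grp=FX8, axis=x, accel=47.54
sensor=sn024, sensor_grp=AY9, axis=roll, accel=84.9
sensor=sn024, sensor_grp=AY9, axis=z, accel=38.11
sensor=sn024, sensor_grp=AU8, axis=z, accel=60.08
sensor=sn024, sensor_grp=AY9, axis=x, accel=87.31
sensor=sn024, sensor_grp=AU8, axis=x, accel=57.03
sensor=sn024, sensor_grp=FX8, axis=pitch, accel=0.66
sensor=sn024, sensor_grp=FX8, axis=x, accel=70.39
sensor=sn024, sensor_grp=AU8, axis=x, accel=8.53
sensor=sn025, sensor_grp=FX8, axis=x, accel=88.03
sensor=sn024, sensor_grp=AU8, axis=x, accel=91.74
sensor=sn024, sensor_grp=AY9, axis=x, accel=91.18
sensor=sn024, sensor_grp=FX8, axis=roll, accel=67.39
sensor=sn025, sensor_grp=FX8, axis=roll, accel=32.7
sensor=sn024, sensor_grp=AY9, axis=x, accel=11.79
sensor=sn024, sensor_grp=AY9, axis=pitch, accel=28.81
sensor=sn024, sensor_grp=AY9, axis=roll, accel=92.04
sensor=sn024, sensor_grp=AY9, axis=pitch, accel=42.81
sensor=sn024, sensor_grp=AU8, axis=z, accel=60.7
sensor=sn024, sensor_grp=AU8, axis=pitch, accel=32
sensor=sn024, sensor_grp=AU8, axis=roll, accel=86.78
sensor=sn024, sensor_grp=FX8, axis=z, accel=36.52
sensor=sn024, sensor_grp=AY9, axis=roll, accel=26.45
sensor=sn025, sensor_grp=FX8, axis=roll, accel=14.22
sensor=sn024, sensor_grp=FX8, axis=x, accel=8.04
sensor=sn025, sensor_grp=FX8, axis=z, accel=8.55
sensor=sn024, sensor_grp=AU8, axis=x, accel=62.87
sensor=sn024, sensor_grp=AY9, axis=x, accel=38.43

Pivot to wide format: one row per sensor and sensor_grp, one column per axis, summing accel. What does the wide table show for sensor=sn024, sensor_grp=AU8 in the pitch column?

220.79

Rows with sensor=sn024, sensor_grp=AU8 and axis=pitch: accel values are 56.17, 24.38, 51.5, 33.57, 23.17, 32.
56.17 + 24.38 + 51.5 + 33.57 + 23.17 + 32 = 220.79.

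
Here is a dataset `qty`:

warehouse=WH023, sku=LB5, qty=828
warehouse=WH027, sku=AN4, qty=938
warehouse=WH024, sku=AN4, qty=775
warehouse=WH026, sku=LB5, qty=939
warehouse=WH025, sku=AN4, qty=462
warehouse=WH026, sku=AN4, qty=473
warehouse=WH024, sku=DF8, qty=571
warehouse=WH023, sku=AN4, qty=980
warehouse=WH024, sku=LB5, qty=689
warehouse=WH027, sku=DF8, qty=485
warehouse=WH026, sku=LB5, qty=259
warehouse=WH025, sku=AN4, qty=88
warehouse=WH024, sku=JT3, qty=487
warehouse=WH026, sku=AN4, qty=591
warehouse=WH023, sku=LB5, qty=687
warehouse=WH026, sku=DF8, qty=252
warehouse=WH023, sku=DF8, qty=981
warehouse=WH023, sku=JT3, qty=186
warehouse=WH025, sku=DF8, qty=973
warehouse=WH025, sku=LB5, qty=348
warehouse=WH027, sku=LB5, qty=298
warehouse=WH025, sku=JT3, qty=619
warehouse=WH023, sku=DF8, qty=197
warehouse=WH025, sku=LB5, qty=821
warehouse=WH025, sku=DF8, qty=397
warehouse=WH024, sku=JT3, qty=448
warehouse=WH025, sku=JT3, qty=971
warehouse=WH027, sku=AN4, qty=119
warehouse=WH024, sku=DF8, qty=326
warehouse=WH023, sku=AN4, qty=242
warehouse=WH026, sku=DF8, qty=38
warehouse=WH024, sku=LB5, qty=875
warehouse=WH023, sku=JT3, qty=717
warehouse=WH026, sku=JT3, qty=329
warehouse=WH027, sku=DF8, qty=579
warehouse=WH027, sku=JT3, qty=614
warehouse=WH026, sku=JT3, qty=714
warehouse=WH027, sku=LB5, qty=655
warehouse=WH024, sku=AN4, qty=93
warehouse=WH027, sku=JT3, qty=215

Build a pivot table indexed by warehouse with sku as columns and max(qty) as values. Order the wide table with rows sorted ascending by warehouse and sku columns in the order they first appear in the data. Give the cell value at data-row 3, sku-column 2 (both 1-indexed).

With rows sorted ascending by warehouse, row 3 is warehouse=WH025. sku columns in first-appearance order: LB5, AN4, DF8, JT3; column 2 is AN4.
Long rows with warehouse=WH025, sku=AN4: max(462, 88) = 462.

462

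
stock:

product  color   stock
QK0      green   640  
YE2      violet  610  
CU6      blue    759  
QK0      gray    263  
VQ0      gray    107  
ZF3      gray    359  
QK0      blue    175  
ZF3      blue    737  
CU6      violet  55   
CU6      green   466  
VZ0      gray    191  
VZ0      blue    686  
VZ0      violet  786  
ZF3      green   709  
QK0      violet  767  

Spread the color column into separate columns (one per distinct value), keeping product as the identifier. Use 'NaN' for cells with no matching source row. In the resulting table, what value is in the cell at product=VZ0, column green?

NaN

No long-format row has product=VZ0 and color=green, so the cell is NaN.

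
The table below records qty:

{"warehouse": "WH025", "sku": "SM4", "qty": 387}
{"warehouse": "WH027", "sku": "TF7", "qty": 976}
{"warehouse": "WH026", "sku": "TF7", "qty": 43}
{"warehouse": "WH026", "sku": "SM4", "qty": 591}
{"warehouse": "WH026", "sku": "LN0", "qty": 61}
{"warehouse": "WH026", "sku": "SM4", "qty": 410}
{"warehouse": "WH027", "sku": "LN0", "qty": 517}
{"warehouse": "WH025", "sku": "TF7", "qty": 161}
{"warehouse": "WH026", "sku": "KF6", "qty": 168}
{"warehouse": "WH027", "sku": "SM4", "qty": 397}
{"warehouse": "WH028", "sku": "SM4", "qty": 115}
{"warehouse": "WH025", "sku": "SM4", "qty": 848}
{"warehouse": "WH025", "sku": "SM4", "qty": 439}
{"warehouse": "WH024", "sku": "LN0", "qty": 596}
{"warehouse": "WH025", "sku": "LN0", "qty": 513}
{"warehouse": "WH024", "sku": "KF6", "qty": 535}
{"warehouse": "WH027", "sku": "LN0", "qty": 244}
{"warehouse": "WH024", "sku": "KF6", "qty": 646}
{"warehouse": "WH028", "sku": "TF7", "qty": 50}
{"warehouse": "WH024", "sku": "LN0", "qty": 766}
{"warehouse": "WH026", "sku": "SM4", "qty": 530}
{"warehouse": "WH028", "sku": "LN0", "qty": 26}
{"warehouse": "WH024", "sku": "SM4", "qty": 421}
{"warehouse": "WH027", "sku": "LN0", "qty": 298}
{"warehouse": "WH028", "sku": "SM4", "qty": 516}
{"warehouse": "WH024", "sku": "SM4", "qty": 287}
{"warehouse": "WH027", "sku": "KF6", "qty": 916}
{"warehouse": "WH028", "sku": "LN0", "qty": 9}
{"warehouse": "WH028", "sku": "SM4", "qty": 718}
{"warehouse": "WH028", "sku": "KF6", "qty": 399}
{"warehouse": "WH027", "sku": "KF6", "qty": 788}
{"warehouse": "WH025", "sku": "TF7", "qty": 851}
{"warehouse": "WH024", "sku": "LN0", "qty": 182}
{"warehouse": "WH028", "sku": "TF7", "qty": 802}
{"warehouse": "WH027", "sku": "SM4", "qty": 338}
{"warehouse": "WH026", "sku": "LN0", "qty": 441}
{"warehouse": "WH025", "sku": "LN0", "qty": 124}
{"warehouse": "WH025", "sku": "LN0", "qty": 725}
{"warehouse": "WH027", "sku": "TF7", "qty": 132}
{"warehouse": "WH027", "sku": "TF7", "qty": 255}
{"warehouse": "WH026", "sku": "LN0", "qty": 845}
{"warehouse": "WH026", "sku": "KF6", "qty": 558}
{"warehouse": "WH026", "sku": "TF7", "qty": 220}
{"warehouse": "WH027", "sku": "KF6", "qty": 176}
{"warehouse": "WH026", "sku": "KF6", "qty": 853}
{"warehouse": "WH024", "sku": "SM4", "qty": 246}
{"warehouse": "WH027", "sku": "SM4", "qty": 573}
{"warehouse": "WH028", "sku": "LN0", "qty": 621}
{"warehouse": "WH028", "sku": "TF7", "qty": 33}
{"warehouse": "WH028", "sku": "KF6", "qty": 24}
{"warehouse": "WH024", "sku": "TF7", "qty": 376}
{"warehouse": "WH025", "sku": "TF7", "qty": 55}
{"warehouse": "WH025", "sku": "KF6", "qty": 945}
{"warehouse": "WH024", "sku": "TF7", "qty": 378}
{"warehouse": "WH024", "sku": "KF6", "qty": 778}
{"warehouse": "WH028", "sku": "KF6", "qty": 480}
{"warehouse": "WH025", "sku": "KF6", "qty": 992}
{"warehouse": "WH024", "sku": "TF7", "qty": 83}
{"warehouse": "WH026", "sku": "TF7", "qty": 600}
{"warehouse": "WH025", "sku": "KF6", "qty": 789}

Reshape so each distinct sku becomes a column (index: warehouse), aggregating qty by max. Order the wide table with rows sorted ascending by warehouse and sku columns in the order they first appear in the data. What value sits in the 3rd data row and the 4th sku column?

853

With rows sorted ascending by warehouse, row 3 is warehouse=WH026. sku columns in first-appearance order: SM4, TF7, LN0, KF6; column 4 is KF6.
Long rows with warehouse=WH026, sku=KF6: max(168, 558, 853) = 853.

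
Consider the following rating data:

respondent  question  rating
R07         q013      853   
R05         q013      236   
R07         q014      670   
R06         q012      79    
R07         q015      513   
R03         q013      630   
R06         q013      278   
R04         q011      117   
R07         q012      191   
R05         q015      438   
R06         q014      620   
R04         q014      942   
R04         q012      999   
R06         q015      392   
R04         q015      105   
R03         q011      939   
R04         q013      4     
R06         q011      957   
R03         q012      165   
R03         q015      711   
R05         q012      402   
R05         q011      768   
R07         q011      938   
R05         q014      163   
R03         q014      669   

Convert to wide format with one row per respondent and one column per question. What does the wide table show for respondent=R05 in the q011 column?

Wide layout: rows indexed by respondent, columns are the 5 distinct question values (q013, q014, q012, q015, q011).
Cell (respondent=R05, question=q011) draws from the long row where respondent=R05 and question=q011, which has rating=768.

768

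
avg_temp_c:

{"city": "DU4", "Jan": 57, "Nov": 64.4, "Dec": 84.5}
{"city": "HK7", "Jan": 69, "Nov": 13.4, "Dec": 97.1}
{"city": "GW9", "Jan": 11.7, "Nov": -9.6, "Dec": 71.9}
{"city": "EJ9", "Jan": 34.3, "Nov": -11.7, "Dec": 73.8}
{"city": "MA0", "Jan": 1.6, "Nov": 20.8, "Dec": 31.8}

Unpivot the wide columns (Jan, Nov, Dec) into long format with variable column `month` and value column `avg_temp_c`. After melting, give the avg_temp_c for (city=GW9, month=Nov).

-9.6

Unpivoting turns each (city, wide-column) pair into one long row.
The wide cell at row GW9, column Nov holds -9.6, so the long row (GW9, Nov) has avg_temp_c=-9.6.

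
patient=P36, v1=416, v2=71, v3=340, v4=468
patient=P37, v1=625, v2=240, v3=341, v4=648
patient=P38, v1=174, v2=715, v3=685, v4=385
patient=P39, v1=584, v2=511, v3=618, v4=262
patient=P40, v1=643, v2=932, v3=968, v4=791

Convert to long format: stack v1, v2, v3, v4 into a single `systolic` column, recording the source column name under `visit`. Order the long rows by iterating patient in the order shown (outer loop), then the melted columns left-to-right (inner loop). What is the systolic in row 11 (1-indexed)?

685

20 rows total (5 × 4). Row 11: index ⌊(11-1)/4⌋ = 2 into patient → P38; (11-1) mod 4 = 2 into the melted columns → v3.
So row 11 is (P38, v3, 685); systolic = 685.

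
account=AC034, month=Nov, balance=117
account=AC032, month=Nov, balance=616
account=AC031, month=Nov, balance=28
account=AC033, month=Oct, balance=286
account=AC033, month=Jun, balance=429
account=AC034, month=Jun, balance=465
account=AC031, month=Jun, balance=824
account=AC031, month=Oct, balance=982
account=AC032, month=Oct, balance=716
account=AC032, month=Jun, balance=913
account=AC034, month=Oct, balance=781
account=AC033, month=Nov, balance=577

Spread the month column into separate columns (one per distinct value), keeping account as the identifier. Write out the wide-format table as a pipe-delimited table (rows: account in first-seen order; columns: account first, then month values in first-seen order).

| account | Nov | Oct | Jun |
| AC034 | 117 | 781 | 465 |
| AC032 | 616 | 716 | 913 |
| AC031 | 28 | 982 | 824 |
| AC033 | 577 | 286 | 429 |

Columns: account plus the 3 distinct month values (Nov, Oct, Jun).
For example, row AC034 column Nov takes balance=117 from the long row (AC034, Nov).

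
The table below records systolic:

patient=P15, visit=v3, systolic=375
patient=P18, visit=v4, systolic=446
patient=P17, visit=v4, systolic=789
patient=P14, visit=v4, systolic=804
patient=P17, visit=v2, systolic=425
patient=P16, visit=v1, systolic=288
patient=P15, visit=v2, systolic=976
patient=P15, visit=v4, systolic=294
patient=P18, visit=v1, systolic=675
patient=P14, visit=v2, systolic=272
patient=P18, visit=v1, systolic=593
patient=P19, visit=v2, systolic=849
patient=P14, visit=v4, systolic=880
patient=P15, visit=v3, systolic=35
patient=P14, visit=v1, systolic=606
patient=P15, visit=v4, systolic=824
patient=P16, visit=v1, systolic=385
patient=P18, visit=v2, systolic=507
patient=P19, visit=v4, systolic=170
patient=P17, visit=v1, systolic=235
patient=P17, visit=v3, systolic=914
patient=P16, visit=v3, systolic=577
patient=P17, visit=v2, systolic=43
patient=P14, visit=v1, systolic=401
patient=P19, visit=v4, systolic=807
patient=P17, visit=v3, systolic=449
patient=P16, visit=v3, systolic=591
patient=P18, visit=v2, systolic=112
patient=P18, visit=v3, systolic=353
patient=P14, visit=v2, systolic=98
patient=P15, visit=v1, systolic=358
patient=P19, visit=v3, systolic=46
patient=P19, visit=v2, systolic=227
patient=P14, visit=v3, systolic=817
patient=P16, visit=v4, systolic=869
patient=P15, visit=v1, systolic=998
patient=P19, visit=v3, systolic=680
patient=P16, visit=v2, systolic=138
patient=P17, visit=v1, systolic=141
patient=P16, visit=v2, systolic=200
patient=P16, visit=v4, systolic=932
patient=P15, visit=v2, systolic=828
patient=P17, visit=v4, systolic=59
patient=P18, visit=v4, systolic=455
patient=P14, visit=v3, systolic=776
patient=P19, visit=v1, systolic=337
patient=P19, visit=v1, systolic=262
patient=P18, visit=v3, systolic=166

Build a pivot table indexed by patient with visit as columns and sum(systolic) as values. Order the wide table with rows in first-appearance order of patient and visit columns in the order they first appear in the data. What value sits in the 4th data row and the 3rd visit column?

370

With rows in first-appearance order of patient, row 4 is patient=P14. visit columns in first-appearance order: v3, v4, v2, v1; column 3 is v2.
Long rows with patient=P14, visit=v2: 272 + 98 = 370.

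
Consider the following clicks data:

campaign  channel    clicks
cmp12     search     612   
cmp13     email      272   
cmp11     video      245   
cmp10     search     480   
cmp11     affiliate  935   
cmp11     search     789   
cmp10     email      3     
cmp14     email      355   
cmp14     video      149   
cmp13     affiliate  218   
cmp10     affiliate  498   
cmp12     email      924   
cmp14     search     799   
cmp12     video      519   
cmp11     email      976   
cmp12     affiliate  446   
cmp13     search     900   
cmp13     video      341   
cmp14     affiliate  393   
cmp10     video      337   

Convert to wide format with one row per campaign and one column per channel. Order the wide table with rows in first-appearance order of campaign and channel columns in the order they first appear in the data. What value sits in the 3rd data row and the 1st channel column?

789

With rows in first-appearance order of campaign, row 3 is campaign=cmp11. channel columns in first-appearance order: search, email, video, affiliate; column 1 is search.
Long rows with campaign=cmp11, channel=search: clicks = 789.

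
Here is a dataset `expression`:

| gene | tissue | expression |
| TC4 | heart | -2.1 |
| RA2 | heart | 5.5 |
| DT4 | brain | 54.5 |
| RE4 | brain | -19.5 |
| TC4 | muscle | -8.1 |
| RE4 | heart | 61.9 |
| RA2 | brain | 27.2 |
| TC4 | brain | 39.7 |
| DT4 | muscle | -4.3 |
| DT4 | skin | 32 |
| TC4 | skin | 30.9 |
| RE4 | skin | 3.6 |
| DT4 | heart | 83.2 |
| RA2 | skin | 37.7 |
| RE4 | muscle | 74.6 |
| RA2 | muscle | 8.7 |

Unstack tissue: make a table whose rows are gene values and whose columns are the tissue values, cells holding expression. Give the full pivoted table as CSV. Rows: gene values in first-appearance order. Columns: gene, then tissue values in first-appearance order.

Columns: gene plus the 4 distinct tissue values (heart, brain, muscle, skin).
For example, row TC4 column heart takes expression=-2.1 from the long row (TC4, heart).

gene,heart,brain,muscle,skin
TC4,-2.1,39.7,-8.1,30.9
RA2,5.5,27.2,8.7,37.7
DT4,83.2,54.5,-4.3,32
RE4,61.9,-19.5,74.6,3.6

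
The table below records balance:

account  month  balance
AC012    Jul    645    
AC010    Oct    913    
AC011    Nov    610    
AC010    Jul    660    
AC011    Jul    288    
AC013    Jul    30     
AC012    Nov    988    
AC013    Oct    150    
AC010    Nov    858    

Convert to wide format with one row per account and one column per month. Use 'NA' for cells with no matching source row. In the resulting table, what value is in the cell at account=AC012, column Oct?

NA

No long-format row has account=AC012 and month=Oct, so the cell is NA.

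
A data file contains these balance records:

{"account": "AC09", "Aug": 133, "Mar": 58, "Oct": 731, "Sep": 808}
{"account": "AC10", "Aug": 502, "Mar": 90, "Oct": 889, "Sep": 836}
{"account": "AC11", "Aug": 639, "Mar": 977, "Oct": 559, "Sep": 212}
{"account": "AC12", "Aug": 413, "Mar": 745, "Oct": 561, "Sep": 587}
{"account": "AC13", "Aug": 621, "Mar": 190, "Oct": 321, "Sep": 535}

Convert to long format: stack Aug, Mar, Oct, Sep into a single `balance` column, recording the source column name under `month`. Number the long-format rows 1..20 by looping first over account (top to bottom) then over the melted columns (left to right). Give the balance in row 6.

90

20 rows total (5 × 4). Row 6: index ⌊(6-1)/4⌋ = 1 into account → AC10; (6-1) mod 4 = 1 into the melted columns → Mar.
So row 6 is (AC10, Mar, 90); balance = 90.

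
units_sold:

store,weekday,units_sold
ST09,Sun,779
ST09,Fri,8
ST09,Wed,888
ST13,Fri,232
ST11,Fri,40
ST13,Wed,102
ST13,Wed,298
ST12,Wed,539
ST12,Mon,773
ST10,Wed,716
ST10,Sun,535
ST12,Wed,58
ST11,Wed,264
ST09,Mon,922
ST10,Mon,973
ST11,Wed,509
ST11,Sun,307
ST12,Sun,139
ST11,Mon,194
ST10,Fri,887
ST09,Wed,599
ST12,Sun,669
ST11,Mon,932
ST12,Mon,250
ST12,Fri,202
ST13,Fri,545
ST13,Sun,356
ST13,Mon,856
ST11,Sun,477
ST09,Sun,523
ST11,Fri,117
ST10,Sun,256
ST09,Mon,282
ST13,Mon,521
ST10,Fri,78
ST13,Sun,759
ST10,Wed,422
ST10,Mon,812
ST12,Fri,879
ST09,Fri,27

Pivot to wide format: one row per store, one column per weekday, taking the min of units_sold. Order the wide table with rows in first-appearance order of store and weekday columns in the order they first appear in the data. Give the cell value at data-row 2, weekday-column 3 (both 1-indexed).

With rows in first-appearance order of store, row 2 is store=ST13. weekday columns in first-appearance order: Sun, Fri, Wed, Mon; column 3 is Wed.
Long rows with store=ST13, weekday=Wed: min(102, 298) = 102.

102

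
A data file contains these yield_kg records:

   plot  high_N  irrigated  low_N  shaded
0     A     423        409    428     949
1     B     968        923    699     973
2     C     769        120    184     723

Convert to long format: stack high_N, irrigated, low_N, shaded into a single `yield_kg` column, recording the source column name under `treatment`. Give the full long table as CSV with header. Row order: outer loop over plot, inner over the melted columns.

Each (plot, column) pair becomes one row: 3 × 4 = 12 rows.
For example, (A, high_N) → yield_kg=423.

plot,treatment,yield_kg
A,high_N,423
A,irrigated,409
A,low_N,428
A,shaded,949
B,high_N,968
B,irrigated,923
B,low_N,699
B,shaded,973
C,high_N,769
C,irrigated,120
C,low_N,184
C,shaded,723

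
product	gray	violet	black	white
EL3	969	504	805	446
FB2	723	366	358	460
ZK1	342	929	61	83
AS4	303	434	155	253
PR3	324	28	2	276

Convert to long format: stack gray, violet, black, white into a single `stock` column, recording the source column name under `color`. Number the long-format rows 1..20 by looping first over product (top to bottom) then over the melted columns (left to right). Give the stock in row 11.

61

20 rows total (5 × 4). Row 11: index ⌊(11-1)/4⌋ = 2 into product → ZK1; (11-1) mod 4 = 2 into the melted columns → black.
So row 11 is (ZK1, black, 61); stock = 61.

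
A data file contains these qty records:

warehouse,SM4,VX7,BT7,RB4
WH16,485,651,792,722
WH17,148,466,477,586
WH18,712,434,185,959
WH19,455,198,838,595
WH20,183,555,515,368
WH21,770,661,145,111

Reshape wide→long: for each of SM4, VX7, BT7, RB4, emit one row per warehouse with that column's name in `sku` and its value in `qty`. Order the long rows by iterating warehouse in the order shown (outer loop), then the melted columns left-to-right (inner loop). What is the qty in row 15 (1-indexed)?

24 rows total (6 × 4). Row 15: index ⌊(15-1)/4⌋ = 3 into warehouse → WH19; (15-1) mod 4 = 2 into the melted columns → BT7.
So row 15 is (WH19, BT7, 838); qty = 838.

838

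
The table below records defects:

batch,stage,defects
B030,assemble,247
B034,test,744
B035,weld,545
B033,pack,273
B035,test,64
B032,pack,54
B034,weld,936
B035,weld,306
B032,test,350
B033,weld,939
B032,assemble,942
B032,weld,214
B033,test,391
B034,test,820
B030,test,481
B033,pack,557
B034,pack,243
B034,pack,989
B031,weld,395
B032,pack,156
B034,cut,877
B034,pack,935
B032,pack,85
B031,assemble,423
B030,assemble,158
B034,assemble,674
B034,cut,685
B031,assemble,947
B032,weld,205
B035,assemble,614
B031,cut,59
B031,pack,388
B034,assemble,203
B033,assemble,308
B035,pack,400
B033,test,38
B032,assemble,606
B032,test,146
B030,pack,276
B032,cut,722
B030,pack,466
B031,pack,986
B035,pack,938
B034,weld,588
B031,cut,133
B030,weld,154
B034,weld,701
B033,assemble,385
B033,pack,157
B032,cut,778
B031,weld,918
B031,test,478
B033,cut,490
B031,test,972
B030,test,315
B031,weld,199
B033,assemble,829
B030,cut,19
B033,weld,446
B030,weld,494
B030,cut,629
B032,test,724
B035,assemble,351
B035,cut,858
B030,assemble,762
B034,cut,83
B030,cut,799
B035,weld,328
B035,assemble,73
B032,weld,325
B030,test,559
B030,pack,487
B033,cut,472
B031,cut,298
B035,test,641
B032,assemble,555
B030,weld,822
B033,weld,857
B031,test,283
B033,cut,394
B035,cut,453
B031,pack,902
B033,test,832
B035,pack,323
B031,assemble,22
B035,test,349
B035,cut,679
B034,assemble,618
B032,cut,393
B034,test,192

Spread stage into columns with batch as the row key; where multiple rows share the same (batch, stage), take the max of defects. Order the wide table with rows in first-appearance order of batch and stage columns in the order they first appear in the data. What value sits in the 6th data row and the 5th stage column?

298

With rows in first-appearance order of batch, row 6 is batch=B031. stage columns in first-appearance order: assemble, test, weld, pack, cut; column 5 is cut.
Long rows with batch=B031, stage=cut: max(59, 133, 298) = 298.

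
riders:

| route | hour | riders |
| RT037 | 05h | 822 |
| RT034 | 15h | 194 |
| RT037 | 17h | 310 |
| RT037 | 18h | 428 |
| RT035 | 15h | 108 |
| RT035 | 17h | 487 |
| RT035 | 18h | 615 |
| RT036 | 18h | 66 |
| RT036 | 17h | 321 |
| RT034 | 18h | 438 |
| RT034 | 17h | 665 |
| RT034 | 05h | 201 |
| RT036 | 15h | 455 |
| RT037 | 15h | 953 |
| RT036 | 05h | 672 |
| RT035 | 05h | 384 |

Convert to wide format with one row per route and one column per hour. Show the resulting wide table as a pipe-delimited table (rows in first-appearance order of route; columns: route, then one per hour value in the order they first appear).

Columns: route plus the 4 distinct hour values (05h, 15h, 17h, 18h).
For example, row RT037 column 05h takes riders=822 from the long row (RT037, 05h).

| route | 05h | 15h | 17h | 18h |
| RT037 | 822 | 953 | 310 | 428 |
| RT034 | 201 | 194 | 665 | 438 |
| RT035 | 384 | 108 | 487 | 615 |
| RT036 | 672 | 455 | 321 | 66 |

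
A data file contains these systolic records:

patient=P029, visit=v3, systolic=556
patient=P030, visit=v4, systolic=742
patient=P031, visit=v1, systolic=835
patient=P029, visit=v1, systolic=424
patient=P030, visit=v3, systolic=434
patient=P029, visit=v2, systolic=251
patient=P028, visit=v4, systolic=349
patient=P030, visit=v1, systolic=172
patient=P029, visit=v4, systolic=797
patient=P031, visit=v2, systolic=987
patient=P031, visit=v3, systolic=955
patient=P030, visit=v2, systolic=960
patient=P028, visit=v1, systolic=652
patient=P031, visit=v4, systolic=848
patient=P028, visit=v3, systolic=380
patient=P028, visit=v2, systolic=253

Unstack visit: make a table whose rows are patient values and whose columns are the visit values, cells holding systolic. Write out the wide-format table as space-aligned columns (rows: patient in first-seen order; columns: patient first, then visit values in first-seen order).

patient  v3   v4   v1   v2 
P029     556  797  424  251
P030     434  742  172  960
P031     955  848  835  987
P028     380  349  652  253

Columns: patient plus the 4 distinct visit values (v3, v4, v1, v2).
For example, row P029 column v3 takes systolic=556 from the long row (P029, v3).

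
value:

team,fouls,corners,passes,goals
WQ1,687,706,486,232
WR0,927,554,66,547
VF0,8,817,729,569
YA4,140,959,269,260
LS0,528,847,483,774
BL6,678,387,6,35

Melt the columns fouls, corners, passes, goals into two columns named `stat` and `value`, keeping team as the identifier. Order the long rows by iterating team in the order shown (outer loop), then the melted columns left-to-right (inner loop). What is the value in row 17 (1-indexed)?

24 rows total (6 × 4). Row 17: index ⌊(17-1)/4⌋ = 4 into team → LS0; (17-1) mod 4 = 0 into the melted columns → fouls.
So row 17 is (LS0, fouls, 528); value = 528.

528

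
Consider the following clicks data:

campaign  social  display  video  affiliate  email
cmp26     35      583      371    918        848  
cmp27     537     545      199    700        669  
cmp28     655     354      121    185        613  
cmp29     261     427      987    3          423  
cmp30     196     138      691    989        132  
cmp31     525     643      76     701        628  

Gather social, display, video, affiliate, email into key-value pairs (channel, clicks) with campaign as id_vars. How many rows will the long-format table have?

30

6 campaign values × 5 melted columns = 30 rows.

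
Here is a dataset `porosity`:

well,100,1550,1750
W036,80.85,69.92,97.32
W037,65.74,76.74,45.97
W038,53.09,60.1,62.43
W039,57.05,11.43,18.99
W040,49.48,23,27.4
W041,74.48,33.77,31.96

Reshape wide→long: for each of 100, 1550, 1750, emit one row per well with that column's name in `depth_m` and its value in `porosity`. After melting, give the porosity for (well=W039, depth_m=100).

Unpivoting turns each (well, wide-column) pair into one long row.
The wide cell at row W039, column 100 holds 57.05, so the long row (W039, 100) has porosity=57.05.

57.05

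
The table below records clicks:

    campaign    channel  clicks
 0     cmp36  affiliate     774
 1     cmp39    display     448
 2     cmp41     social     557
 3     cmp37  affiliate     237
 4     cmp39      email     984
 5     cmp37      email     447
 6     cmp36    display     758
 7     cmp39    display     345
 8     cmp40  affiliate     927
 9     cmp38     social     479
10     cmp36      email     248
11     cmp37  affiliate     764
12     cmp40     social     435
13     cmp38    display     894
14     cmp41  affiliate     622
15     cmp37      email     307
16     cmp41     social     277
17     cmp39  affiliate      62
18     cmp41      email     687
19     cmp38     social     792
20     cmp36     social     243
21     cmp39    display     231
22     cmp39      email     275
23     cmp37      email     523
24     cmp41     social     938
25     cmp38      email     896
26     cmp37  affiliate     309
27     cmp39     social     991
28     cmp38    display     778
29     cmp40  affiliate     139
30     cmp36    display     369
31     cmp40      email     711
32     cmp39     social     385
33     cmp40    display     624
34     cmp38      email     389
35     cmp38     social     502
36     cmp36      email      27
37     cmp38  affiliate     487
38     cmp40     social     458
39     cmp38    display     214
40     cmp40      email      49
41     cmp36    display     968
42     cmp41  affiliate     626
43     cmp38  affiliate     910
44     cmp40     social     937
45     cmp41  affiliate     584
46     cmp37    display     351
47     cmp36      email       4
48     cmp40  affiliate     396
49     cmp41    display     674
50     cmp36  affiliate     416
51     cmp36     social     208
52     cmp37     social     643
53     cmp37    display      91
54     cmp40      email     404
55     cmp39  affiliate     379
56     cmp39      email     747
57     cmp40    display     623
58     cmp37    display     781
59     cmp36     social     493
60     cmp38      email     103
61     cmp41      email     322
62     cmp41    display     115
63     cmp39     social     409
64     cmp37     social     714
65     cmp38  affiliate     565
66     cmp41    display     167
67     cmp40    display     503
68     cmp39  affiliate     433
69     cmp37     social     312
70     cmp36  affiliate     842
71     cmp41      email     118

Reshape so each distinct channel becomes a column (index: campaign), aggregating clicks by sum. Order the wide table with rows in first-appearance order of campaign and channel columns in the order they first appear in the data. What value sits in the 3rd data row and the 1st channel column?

With rows in first-appearance order of campaign, row 3 is campaign=cmp41. channel columns in first-appearance order: affiliate, display, social, email; column 1 is affiliate.
Long rows with campaign=cmp41, channel=affiliate: 622 + 626 + 584 = 1832.

1832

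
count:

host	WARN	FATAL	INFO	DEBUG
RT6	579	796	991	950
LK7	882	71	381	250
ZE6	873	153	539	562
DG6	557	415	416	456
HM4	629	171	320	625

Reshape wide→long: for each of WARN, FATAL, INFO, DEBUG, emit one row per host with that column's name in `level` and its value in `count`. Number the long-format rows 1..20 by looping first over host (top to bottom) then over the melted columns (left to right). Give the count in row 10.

20 rows total (5 × 4). Row 10: index ⌊(10-1)/4⌋ = 2 into host → ZE6; (10-1) mod 4 = 1 into the melted columns → FATAL.
So row 10 is (ZE6, FATAL, 153); count = 153.

153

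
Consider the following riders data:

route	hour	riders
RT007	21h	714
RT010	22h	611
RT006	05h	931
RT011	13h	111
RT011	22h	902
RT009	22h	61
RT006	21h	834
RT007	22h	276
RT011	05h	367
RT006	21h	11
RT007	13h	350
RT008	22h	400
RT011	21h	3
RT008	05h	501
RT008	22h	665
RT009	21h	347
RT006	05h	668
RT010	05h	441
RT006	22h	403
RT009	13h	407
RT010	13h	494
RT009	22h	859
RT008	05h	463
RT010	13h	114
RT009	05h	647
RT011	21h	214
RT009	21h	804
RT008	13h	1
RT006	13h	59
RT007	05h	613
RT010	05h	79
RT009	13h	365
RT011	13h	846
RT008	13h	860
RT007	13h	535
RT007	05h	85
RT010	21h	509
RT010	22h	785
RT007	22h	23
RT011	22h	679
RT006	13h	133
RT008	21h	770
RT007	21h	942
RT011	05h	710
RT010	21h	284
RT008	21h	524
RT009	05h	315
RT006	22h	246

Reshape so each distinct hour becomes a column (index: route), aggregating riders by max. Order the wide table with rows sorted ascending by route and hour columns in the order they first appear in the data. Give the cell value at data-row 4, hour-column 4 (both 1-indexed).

407

With rows sorted ascending by route, row 4 is route=RT009. hour columns in first-appearance order: 21h, 22h, 05h, 13h; column 4 is 13h.
Long rows with route=RT009, hour=13h: max(407, 365) = 407.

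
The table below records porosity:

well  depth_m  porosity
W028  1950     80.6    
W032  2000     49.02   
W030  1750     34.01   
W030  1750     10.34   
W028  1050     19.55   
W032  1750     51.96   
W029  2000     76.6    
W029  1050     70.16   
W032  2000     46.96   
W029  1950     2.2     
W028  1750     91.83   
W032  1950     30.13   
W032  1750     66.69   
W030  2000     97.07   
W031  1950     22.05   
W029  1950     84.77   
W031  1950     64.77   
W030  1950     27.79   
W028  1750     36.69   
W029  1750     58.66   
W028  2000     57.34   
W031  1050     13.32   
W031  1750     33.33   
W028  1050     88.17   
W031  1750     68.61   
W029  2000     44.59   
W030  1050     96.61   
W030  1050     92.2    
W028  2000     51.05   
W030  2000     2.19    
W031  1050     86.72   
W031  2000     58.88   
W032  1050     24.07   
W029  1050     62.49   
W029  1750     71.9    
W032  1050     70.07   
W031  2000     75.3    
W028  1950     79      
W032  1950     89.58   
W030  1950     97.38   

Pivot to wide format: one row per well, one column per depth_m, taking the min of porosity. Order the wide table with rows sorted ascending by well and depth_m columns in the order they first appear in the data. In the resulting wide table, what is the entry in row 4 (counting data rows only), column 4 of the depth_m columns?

13.32

With rows sorted ascending by well, row 4 is well=W031. depth_m columns in first-appearance order: 1950, 2000, 1750, 1050; column 4 is 1050.
Long rows with well=W031, depth_m=1050: min(13.32, 86.72) = 13.32.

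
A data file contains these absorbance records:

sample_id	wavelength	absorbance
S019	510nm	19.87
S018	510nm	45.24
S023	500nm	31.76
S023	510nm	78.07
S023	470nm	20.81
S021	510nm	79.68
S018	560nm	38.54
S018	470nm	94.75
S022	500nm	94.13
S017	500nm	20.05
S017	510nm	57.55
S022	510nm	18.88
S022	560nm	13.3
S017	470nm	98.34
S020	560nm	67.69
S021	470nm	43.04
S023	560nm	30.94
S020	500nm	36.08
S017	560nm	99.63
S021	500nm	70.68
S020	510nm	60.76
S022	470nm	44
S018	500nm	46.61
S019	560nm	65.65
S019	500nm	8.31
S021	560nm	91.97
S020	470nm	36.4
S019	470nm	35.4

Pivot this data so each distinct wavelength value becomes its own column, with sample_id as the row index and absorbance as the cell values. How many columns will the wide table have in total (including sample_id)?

5

1 column for sample_id plus 4 distinct wavelength values → 5 columns.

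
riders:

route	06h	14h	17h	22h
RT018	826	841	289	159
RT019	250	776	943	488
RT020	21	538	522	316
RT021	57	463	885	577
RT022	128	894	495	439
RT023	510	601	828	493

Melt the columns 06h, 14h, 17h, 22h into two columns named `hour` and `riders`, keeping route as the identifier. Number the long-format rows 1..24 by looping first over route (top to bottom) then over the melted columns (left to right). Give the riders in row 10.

24 rows total (6 × 4). Row 10: index ⌊(10-1)/4⌋ = 2 into route → RT020; (10-1) mod 4 = 1 into the melted columns → 14h.
So row 10 is (RT020, 14h, 538); riders = 538.

538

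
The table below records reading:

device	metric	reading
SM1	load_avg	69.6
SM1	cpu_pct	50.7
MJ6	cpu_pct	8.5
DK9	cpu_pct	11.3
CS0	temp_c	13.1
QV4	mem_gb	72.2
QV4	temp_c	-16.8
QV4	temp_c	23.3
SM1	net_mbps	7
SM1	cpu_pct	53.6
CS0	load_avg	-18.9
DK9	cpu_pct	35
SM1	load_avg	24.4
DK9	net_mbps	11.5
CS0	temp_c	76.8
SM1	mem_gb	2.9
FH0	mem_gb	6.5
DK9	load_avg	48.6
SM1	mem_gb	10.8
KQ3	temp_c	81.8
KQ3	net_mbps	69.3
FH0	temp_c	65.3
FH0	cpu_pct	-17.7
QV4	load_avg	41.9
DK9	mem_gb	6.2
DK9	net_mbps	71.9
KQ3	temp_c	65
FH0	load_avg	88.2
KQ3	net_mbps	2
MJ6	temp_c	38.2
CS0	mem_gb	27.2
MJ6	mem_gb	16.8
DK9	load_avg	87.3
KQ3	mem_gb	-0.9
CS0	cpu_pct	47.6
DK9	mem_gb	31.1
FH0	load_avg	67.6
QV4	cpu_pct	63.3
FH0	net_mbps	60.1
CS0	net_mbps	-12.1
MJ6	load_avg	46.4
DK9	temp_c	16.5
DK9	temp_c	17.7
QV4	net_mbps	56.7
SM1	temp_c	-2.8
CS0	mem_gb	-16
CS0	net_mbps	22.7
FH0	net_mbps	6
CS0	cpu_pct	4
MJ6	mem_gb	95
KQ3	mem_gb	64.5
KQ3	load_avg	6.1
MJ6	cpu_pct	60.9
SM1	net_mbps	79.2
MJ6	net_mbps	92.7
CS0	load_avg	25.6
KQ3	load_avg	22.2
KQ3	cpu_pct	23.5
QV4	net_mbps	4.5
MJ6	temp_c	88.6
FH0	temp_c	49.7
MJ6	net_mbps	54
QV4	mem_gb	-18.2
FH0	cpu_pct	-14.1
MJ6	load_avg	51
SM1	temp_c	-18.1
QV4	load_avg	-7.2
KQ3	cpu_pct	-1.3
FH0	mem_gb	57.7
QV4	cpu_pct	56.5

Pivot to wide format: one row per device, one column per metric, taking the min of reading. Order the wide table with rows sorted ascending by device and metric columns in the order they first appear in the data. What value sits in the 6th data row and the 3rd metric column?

-16.8

With rows sorted ascending by device, row 6 is device=QV4. metric columns in first-appearance order: load_avg, cpu_pct, temp_c, mem_gb, net_mbps; column 3 is temp_c.
Long rows with device=QV4, metric=temp_c: min(-16.8, 23.3) = -16.8.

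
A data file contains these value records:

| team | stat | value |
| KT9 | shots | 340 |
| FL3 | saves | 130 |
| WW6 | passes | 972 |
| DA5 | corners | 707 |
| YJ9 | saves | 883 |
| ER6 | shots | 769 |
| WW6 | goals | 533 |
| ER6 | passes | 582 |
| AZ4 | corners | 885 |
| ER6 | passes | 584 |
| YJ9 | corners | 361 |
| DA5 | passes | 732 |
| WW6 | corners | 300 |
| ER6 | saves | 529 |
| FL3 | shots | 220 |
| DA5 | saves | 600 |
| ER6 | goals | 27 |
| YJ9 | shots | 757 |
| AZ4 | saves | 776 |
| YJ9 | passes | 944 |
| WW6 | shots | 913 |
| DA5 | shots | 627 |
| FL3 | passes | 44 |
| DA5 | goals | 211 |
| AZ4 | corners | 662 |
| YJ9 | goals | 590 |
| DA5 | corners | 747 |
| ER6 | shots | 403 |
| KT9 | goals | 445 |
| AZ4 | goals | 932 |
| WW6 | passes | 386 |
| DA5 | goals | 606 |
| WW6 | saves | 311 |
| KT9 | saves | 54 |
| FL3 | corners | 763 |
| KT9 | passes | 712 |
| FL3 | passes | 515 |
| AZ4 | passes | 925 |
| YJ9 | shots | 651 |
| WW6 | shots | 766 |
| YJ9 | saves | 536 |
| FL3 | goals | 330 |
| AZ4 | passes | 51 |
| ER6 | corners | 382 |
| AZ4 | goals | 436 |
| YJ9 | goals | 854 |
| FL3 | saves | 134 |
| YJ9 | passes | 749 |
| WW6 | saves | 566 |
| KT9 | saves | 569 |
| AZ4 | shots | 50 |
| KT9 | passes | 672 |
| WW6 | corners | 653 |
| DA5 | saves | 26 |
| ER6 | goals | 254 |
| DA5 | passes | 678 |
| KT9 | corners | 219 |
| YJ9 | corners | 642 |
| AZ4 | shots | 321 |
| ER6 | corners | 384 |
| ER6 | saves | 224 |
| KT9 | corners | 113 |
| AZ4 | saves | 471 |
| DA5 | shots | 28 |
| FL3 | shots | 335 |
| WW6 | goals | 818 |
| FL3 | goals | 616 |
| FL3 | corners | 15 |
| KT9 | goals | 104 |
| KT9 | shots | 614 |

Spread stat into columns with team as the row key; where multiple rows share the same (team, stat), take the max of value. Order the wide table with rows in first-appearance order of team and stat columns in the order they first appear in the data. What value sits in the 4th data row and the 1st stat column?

627

With rows in first-appearance order of team, row 4 is team=DA5. stat columns in first-appearance order: shots, saves, passes, corners, goals; column 1 is shots.
Long rows with team=DA5, stat=shots: max(627, 28) = 627.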